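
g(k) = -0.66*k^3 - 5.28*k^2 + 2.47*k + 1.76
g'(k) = -1.98*k^2 - 10.56*k + 2.47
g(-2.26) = -23.17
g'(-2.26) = 16.22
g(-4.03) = -50.75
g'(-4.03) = 12.87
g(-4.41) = -55.21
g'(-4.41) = 10.53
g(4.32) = -139.32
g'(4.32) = -80.10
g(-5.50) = -61.74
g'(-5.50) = 0.66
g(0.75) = 0.36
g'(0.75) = -6.56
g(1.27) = -4.97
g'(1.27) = -14.13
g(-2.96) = -34.70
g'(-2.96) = 16.38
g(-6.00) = -60.58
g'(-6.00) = -5.45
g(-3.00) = -35.35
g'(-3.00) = 16.33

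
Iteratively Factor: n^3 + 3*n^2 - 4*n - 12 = (n + 2)*(n^2 + n - 6) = (n + 2)*(n + 3)*(n - 2)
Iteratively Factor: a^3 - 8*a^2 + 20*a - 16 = (a - 2)*(a^2 - 6*a + 8) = (a - 2)^2*(a - 4)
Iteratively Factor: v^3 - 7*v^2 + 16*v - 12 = (v - 3)*(v^2 - 4*v + 4) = (v - 3)*(v - 2)*(v - 2)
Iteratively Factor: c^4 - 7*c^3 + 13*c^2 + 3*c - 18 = (c - 3)*(c^3 - 4*c^2 + c + 6) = (c - 3)*(c - 2)*(c^2 - 2*c - 3) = (c - 3)*(c - 2)*(c + 1)*(c - 3)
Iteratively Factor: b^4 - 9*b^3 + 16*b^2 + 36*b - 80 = (b + 2)*(b^3 - 11*b^2 + 38*b - 40) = (b - 2)*(b + 2)*(b^2 - 9*b + 20) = (b - 5)*(b - 2)*(b + 2)*(b - 4)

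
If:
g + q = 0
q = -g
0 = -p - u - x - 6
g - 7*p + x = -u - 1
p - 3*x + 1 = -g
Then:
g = 8*x/3 - 1/3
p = x/3 - 2/3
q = 1/3 - 8*x/3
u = -4*x/3 - 16/3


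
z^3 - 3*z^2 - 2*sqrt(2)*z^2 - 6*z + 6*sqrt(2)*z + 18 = (z - 3)*(z - 3*sqrt(2))*(z + sqrt(2))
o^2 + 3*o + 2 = (o + 1)*(o + 2)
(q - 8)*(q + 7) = q^2 - q - 56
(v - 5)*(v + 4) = v^2 - v - 20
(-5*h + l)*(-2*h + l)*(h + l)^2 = 10*h^4 + 13*h^3*l - 3*h^2*l^2 - 5*h*l^3 + l^4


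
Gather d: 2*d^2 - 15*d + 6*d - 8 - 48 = 2*d^2 - 9*d - 56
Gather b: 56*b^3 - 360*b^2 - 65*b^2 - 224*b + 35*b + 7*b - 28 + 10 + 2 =56*b^3 - 425*b^2 - 182*b - 16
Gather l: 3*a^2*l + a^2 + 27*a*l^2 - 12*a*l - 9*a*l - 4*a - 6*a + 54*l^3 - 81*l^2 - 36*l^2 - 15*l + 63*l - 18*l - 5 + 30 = a^2 - 10*a + 54*l^3 + l^2*(27*a - 117) + l*(3*a^2 - 21*a + 30) + 25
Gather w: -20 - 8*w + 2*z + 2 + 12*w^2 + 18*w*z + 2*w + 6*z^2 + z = 12*w^2 + w*(18*z - 6) + 6*z^2 + 3*z - 18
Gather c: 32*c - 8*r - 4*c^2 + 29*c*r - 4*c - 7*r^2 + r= -4*c^2 + c*(29*r + 28) - 7*r^2 - 7*r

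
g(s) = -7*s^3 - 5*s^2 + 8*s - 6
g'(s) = -21*s^2 - 10*s + 8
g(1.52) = -29.97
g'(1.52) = -55.72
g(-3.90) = 301.98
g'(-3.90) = -272.41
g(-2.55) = 57.16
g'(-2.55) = -103.05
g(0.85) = -7.11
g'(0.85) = -15.67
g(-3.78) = 270.39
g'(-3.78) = -254.26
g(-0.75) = -11.86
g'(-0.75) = 3.69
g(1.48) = -27.80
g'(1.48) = -52.80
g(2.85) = -185.86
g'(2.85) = -191.07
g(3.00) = -216.00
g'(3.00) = -211.00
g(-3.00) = 114.00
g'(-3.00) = -151.00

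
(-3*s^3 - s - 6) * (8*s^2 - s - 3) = -24*s^5 + 3*s^4 + s^3 - 47*s^2 + 9*s + 18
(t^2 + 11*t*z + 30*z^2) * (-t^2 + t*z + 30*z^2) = -t^4 - 10*t^3*z + 11*t^2*z^2 + 360*t*z^3 + 900*z^4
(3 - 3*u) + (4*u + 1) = u + 4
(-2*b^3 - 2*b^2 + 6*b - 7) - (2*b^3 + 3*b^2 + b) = -4*b^3 - 5*b^2 + 5*b - 7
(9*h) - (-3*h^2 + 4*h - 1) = 3*h^2 + 5*h + 1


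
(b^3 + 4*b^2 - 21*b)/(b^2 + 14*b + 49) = b*(b - 3)/(b + 7)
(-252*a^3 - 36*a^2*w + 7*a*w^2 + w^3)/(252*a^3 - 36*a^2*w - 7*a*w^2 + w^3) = (7*a + w)/(-7*a + w)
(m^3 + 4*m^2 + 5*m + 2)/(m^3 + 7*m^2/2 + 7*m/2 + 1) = 2*(m + 1)/(2*m + 1)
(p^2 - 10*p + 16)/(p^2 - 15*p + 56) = (p - 2)/(p - 7)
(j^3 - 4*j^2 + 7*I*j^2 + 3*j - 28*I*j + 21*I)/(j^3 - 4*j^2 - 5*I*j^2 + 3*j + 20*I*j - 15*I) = (j + 7*I)/(j - 5*I)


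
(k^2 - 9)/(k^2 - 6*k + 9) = (k + 3)/(k - 3)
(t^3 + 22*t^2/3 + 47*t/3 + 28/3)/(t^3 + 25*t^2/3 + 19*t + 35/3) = (t + 4)/(t + 5)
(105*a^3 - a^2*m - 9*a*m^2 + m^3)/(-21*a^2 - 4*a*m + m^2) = -5*a + m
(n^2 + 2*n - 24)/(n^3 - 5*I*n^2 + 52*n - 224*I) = (n^2 + 2*n - 24)/(n^3 - 5*I*n^2 + 52*n - 224*I)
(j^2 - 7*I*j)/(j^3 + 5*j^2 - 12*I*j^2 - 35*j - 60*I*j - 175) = j/(j^2 + 5*j*(1 - I) - 25*I)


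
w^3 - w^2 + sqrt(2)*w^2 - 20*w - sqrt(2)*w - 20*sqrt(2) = (w - 5)*(w + 4)*(w + sqrt(2))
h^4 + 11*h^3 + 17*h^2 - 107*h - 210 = (h - 3)*(h + 2)*(h + 5)*(h + 7)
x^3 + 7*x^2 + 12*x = x*(x + 3)*(x + 4)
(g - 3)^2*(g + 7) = g^3 + g^2 - 33*g + 63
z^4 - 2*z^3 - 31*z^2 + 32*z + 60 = (z - 6)*(z - 2)*(z + 1)*(z + 5)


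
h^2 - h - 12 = (h - 4)*(h + 3)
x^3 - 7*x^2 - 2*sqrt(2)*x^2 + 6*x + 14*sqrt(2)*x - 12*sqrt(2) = (x - 6)*(x - 1)*(x - 2*sqrt(2))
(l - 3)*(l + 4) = l^2 + l - 12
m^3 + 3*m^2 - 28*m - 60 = (m - 5)*(m + 2)*(m + 6)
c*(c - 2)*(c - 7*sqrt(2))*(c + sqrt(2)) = c^4 - 6*sqrt(2)*c^3 - 2*c^3 - 14*c^2 + 12*sqrt(2)*c^2 + 28*c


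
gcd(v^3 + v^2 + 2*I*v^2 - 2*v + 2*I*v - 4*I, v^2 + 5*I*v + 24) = 1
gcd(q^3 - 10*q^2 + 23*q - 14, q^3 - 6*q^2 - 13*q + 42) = q^2 - 9*q + 14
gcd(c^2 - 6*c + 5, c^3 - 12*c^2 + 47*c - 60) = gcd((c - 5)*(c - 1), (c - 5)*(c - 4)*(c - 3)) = c - 5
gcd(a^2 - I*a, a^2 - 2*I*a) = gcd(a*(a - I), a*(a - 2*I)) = a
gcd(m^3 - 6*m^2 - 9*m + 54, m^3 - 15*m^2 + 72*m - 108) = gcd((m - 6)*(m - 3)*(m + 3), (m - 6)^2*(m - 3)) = m^2 - 9*m + 18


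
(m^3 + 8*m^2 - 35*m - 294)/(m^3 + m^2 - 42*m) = (m + 7)/m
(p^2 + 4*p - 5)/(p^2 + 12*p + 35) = (p - 1)/(p + 7)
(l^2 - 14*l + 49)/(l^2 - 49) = (l - 7)/(l + 7)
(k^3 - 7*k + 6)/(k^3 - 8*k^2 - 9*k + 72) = (k^2 - 3*k + 2)/(k^2 - 11*k + 24)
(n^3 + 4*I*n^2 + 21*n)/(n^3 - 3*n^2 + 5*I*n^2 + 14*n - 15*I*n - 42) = n*(n - 3*I)/(n^2 - n*(3 + 2*I) + 6*I)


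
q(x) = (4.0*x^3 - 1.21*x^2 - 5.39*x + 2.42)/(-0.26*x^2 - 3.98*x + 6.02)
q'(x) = (0.52*x + 3.98)*(4.0*x^3 - 1.21*x^2 - 5.39*x + 2.42)/(-0.26*x^2 - 3.98*x + 6.02)^2 + (12.0*x^2 - 2.42*x - 5.39)/(-0.26*x^2 - 3.98*x + 6.02) = (-1.04*x^4 - 31.84*x^3 + 75.6544*x^2 - 13.31*x - 22.8162)/(0.0676*x^4 + 2.0696*x^3 + 12.71*x^2 - 47.9192*x + 36.2404)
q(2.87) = -9.48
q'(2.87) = -4.59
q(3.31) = -11.64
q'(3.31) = -5.17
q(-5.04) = -26.35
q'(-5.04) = 14.16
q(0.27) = 0.19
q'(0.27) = -0.89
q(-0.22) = 0.51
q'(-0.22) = -0.34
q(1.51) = -9.09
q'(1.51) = 42.88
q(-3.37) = -8.87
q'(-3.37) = 7.24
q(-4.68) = -21.57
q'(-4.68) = 12.42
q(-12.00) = -429.57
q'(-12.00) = 166.61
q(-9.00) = -142.59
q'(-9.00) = 52.37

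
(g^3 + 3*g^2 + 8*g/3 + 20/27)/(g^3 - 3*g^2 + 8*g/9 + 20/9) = (9*g^2 + 21*g + 10)/(3*(3*g^2 - 11*g + 10))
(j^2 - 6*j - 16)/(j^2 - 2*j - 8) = (j - 8)/(j - 4)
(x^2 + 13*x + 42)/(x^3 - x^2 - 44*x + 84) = (x + 6)/(x^2 - 8*x + 12)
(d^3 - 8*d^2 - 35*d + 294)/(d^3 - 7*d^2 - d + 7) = (d^2 - d - 42)/(d^2 - 1)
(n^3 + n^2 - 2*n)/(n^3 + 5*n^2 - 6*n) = (n + 2)/(n + 6)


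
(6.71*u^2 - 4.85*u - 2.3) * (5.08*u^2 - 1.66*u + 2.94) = 34.0868*u^4 - 35.7766*u^3 + 16.0944*u^2 - 10.441*u - 6.762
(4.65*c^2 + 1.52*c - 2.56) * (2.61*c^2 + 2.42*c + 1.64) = 12.1365*c^4 + 15.2202*c^3 + 4.6228*c^2 - 3.7024*c - 4.1984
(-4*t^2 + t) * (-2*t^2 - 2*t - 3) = 8*t^4 + 6*t^3 + 10*t^2 - 3*t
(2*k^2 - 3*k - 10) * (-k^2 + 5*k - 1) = -2*k^4 + 13*k^3 - 7*k^2 - 47*k + 10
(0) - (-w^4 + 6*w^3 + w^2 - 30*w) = w^4 - 6*w^3 - w^2 + 30*w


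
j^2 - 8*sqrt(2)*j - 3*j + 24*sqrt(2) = (j - 3)*(j - 8*sqrt(2))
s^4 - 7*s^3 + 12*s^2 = s^2*(s - 4)*(s - 3)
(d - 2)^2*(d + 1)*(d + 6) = d^4 + 3*d^3 - 18*d^2 + 4*d + 24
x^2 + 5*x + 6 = (x + 2)*(x + 3)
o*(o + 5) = o^2 + 5*o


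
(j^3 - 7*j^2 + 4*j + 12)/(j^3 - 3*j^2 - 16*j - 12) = (j - 2)/(j + 2)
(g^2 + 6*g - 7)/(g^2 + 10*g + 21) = (g - 1)/(g + 3)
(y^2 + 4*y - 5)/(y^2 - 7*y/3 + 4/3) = 3*(y + 5)/(3*y - 4)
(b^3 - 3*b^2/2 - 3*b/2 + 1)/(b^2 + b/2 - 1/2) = b - 2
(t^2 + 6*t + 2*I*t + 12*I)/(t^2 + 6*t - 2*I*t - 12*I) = (t + 2*I)/(t - 2*I)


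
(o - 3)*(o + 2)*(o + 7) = o^3 + 6*o^2 - 13*o - 42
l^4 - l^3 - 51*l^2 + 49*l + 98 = (l - 7)*(l - 2)*(l + 1)*(l + 7)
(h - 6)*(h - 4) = h^2 - 10*h + 24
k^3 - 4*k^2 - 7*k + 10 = (k - 5)*(k - 1)*(k + 2)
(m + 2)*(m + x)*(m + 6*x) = m^3 + 7*m^2*x + 2*m^2 + 6*m*x^2 + 14*m*x + 12*x^2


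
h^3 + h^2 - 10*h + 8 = (h - 2)*(h - 1)*(h + 4)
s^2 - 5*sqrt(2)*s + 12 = (s - 3*sqrt(2))*(s - 2*sqrt(2))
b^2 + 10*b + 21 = (b + 3)*(b + 7)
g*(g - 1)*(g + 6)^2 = g^4 + 11*g^3 + 24*g^2 - 36*g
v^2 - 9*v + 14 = (v - 7)*(v - 2)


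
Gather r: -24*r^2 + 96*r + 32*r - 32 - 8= -24*r^2 + 128*r - 40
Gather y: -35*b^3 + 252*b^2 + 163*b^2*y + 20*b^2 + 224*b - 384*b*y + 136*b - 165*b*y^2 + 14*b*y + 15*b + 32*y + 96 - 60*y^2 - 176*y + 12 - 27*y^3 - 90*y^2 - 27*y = -35*b^3 + 272*b^2 + 375*b - 27*y^3 + y^2*(-165*b - 150) + y*(163*b^2 - 370*b - 171) + 108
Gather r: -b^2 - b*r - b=-b^2 - b*r - b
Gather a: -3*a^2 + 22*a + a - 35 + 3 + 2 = -3*a^2 + 23*a - 30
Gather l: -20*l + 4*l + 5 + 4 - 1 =8 - 16*l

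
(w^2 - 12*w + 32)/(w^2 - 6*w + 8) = (w - 8)/(w - 2)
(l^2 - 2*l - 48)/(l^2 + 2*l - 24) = (l - 8)/(l - 4)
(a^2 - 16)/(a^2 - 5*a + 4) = (a + 4)/(a - 1)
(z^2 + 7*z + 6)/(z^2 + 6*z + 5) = (z + 6)/(z + 5)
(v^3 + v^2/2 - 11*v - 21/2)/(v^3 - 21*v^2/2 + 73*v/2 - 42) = (v^2 + 4*v + 3)/(v^2 - 7*v + 12)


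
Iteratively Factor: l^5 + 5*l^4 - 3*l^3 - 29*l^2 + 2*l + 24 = (l + 3)*(l^4 + 2*l^3 - 9*l^2 - 2*l + 8) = (l - 2)*(l + 3)*(l^3 + 4*l^2 - l - 4) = (l - 2)*(l + 3)*(l + 4)*(l^2 - 1) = (l - 2)*(l - 1)*(l + 3)*(l + 4)*(l + 1)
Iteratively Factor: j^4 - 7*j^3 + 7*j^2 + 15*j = (j - 3)*(j^3 - 4*j^2 - 5*j) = (j - 5)*(j - 3)*(j^2 + j) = (j - 5)*(j - 3)*(j + 1)*(j)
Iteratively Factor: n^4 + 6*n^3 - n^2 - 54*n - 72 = (n + 4)*(n^3 + 2*n^2 - 9*n - 18) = (n - 3)*(n + 4)*(n^2 + 5*n + 6) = (n - 3)*(n + 2)*(n + 4)*(n + 3)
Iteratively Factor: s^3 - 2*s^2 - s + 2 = (s - 2)*(s^2 - 1) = (s - 2)*(s + 1)*(s - 1)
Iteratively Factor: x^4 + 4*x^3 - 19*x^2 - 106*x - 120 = (x + 3)*(x^3 + x^2 - 22*x - 40) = (x + 2)*(x + 3)*(x^2 - x - 20) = (x - 5)*(x + 2)*(x + 3)*(x + 4)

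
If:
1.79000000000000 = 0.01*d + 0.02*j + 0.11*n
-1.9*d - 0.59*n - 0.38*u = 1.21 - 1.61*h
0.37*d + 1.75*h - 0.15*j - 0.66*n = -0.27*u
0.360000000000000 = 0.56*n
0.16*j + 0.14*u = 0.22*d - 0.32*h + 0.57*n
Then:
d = 24.30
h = 12.59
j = 73.81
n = 0.64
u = -72.34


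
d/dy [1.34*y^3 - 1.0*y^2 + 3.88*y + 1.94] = 4.02*y^2 - 2.0*y + 3.88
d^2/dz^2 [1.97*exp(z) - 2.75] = 1.97*exp(z)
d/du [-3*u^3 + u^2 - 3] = u*(2 - 9*u)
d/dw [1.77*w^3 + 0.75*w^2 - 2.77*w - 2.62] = 5.31*w^2 + 1.5*w - 2.77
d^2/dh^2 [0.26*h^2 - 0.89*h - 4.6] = 0.520000000000000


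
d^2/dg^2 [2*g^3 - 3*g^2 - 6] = 12*g - 6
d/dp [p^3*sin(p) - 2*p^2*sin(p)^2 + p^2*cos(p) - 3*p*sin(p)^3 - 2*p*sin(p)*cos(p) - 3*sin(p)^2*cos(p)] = p^3*cos(p) + 2*p^2*sin(p) - 2*p^2*sin(2*p) - p*cos(p)/4 + 9*p*cos(3*p)/4 - 2*p - 3*sin(p)/2 - sin(2*p) - 3*sin(3*p)/2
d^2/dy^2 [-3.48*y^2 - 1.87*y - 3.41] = -6.96000000000000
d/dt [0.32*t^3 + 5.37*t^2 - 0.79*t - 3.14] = 0.96*t^2 + 10.74*t - 0.79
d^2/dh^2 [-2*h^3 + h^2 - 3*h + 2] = 2 - 12*h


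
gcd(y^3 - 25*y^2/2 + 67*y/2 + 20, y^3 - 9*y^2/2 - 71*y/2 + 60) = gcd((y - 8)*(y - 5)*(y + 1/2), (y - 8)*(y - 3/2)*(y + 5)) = y - 8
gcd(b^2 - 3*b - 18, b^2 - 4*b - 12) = b - 6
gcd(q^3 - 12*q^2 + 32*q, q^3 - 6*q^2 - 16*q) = q^2 - 8*q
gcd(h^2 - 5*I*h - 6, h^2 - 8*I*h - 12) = h - 2*I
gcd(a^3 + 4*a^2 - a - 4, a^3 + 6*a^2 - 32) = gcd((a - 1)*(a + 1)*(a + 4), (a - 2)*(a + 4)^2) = a + 4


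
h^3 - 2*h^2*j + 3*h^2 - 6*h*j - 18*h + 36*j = (h - 3)*(h + 6)*(h - 2*j)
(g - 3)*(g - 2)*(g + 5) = g^3 - 19*g + 30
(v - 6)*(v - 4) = v^2 - 10*v + 24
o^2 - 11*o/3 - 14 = (o - 6)*(o + 7/3)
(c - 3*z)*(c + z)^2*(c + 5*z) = c^4 + 4*c^3*z - 10*c^2*z^2 - 28*c*z^3 - 15*z^4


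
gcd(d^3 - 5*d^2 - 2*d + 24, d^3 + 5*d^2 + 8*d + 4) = d + 2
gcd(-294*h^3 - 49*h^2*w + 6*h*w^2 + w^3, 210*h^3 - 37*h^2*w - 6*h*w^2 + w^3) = -42*h^2 - h*w + w^2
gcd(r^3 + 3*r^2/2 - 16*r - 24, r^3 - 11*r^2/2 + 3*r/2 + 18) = r^2 - 5*r/2 - 6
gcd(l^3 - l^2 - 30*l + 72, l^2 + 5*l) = 1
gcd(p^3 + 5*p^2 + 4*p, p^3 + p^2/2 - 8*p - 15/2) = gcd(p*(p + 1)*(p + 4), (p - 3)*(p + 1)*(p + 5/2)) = p + 1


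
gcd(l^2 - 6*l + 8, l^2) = 1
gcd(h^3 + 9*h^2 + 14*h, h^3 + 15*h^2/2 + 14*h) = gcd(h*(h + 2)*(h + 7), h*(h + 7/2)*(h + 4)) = h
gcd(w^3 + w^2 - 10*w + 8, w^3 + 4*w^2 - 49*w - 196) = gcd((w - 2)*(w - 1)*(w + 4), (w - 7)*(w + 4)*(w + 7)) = w + 4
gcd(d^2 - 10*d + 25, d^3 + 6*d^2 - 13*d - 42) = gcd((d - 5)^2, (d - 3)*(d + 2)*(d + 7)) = 1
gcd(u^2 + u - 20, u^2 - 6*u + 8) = u - 4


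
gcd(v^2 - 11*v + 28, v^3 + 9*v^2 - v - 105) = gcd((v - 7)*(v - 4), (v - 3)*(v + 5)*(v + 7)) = 1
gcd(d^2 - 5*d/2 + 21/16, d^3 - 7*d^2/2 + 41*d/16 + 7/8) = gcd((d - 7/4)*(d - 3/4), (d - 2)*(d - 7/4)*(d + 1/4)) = d - 7/4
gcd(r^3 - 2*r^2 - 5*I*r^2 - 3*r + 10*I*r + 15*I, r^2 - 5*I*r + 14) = 1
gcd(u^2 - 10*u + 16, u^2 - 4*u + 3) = 1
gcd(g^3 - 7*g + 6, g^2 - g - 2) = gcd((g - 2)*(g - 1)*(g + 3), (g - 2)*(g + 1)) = g - 2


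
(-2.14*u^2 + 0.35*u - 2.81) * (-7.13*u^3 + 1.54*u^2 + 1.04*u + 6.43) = 15.2582*u^5 - 5.7911*u^4 + 18.3487*u^3 - 17.7236*u^2 - 0.6719*u - 18.0683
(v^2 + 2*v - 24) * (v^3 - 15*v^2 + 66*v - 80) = v^5 - 13*v^4 + 12*v^3 + 412*v^2 - 1744*v + 1920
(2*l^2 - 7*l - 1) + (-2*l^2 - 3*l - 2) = -10*l - 3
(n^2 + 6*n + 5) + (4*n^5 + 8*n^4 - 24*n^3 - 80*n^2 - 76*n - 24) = 4*n^5 + 8*n^4 - 24*n^3 - 79*n^2 - 70*n - 19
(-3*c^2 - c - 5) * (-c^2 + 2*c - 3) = 3*c^4 - 5*c^3 + 12*c^2 - 7*c + 15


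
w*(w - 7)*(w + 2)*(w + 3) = w^4 - 2*w^3 - 29*w^2 - 42*w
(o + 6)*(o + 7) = o^2 + 13*o + 42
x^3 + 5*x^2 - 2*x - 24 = (x - 2)*(x + 3)*(x + 4)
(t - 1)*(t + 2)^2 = t^3 + 3*t^2 - 4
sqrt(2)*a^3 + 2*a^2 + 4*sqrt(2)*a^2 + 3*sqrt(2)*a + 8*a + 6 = (a + 3)*(a + sqrt(2))*(sqrt(2)*a + sqrt(2))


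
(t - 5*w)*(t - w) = t^2 - 6*t*w + 5*w^2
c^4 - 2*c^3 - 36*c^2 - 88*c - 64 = (c - 8)*(c + 2)^3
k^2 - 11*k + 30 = (k - 6)*(k - 5)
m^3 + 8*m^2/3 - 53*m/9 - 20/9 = (m - 5/3)*(m + 1/3)*(m + 4)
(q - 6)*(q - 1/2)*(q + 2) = q^3 - 9*q^2/2 - 10*q + 6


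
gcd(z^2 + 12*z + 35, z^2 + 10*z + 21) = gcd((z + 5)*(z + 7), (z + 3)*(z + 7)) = z + 7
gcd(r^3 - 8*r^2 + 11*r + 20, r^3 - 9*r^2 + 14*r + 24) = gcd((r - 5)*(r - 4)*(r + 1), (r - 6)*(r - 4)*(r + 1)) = r^2 - 3*r - 4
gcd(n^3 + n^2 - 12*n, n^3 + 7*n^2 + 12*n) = n^2 + 4*n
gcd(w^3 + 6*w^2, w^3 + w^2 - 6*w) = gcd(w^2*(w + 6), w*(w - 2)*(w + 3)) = w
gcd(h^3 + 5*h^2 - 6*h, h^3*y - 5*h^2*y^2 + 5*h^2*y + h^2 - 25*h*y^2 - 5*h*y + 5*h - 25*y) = 1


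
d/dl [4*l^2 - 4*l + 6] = 8*l - 4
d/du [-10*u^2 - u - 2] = -20*u - 1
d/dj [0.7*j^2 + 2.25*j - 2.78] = 1.4*j + 2.25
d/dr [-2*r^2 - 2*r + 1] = -4*r - 2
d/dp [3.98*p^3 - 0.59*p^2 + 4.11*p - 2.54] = 11.94*p^2 - 1.18*p + 4.11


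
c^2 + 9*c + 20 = (c + 4)*(c + 5)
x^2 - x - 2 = (x - 2)*(x + 1)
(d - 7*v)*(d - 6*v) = d^2 - 13*d*v + 42*v^2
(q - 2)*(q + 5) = q^2 + 3*q - 10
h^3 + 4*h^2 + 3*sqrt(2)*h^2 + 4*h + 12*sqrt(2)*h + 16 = (h + 4)*(h + sqrt(2))*(h + 2*sqrt(2))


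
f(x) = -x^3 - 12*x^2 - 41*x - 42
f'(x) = -3*x^2 - 24*x - 41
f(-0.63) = -20.68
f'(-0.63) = -27.07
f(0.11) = -46.66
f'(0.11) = -43.68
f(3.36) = -353.17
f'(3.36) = -155.51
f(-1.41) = -5.24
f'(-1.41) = -13.12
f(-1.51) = -4.01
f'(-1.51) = -11.60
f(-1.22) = -8.02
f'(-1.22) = -16.19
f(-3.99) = -5.93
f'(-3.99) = 7.00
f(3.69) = -406.93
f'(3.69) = -170.41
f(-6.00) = -12.00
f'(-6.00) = -5.00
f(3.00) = -300.00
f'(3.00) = -140.00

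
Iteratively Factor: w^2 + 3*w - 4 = (w + 4)*(w - 1)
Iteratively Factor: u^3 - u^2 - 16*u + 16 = (u + 4)*(u^2 - 5*u + 4) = (u - 4)*(u + 4)*(u - 1)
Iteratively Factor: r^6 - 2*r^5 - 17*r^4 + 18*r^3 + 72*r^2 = (r - 3)*(r^5 + r^4 - 14*r^3 - 24*r^2) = (r - 3)*(r + 3)*(r^4 - 2*r^3 - 8*r^2) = r*(r - 3)*(r + 3)*(r^3 - 2*r^2 - 8*r) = r*(r - 4)*(r - 3)*(r + 3)*(r^2 + 2*r) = r^2*(r - 4)*(r - 3)*(r + 3)*(r + 2)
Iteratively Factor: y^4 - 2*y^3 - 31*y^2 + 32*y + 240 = (y - 5)*(y^3 + 3*y^2 - 16*y - 48) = (y - 5)*(y + 4)*(y^2 - y - 12) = (y - 5)*(y - 4)*(y + 4)*(y + 3)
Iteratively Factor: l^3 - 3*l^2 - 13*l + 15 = (l - 5)*(l^2 + 2*l - 3) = (l - 5)*(l - 1)*(l + 3)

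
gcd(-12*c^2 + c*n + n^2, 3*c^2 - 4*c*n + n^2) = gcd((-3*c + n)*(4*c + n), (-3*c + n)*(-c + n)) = 3*c - n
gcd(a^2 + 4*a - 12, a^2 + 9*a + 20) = 1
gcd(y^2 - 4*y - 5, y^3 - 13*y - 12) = y + 1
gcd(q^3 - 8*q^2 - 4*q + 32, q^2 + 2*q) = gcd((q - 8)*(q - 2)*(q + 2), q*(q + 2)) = q + 2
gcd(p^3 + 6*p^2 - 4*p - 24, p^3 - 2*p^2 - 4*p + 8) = p^2 - 4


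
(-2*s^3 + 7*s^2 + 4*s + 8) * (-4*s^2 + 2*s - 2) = 8*s^5 - 32*s^4 + 2*s^3 - 38*s^2 + 8*s - 16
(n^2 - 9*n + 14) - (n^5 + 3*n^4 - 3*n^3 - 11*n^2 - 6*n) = -n^5 - 3*n^4 + 3*n^3 + 12*n^2 - 3*n + 14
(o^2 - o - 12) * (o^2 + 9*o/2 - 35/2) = o^4 + 7*o^3/2 - 34*o^2 - 73*o/2 + 210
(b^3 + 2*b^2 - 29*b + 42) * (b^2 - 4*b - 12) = b^5 - 2*b^4 - 49*b^3 + 134*b^2 + 180*b - 504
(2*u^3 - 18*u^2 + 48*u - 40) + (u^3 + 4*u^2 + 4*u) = 3*u^3 - 14*u^2 + 52*u - 40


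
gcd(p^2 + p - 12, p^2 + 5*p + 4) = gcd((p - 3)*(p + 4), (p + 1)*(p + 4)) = p + 4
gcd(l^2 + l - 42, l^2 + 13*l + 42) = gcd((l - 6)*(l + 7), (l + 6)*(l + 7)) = l + 7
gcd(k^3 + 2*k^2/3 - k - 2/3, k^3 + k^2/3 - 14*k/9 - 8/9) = k^2 + 5*k/3 + 2/3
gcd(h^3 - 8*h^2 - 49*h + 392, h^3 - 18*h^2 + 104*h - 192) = h - 8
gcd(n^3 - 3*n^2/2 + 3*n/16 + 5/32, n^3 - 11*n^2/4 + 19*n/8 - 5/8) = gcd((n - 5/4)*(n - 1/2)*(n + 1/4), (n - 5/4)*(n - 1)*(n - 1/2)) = n^2 - 7*n/4 + 5/8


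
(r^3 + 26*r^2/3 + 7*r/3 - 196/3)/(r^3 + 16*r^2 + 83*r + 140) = (r - 7/3)/(r + 5)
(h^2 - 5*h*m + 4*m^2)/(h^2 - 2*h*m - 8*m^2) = (h - m)/(h + 2*m)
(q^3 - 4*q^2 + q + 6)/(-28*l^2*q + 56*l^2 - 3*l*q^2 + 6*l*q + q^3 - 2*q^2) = (q^2 - 2*q - 3)/(-28*l^2 - 3*l*q + q^2)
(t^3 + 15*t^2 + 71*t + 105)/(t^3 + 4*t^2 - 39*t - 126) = (t + 5)/(t - 6)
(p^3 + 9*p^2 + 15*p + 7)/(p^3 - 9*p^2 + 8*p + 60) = (p^3 + 9*p^2 + 15*p + 7)/(p^3 - 9*p^2 + 8*p + 60)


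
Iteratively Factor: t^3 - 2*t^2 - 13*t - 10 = (t + 1)*(t^2 - 3*t - 10) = (t + 1)*(t + 2)*(t - 5)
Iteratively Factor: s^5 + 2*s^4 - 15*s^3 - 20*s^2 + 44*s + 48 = (s - 3)*(s^4 + 5*s^3 - 20*s - 16) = (s - 3)*(s + 1)*(s^3 + 4*s^2 - 4*s - 16) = (s - 3)*(s + 1)*(s + 2)*(s^2 + 2*s - 8) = (s - 3)*(s - 2)*(s + 1)*(s + 2)*(s + 4)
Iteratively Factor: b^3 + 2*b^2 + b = (b + 1)*(b^2 + b) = b*(b + 1)*(b + 1)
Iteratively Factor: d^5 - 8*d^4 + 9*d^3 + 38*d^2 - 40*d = (d - 5)*(d^4 - 3*d^3 - 6*d^2 + 8*d) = (d - 5)*(d - 1)*(d^3 - 2*d^2 - 8*d) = (d - 5)*(d - 1)*(d + 2)*(d^2 - 4*d) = d*(d - 5)*(d - 1)*(d + 2)*(d - 4)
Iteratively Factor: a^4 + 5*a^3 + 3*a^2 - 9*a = (a + 3)*(a^3 + 2*a^2 - 3*a) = (a - 1)*(a + 3)*(a^2 + 3*a) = a*(a - 1)*(a + 3)*(a + 3)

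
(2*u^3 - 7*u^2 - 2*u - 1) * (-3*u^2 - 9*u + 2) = -6*u^5 + 3*u^4 + 73*u^3 + 7*u^2 + 5*u - 2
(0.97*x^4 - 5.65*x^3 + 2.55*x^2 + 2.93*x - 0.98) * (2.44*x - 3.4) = 2.3668*x^5 - 17.084*x^4 + 25.432*x^3 - 1.5208*x^2 - 12.3532*x + 3.332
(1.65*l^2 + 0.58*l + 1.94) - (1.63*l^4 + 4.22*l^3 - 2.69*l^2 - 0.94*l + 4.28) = -1.63*l^4 - 4.22*l^3 + 4.34*l^2 + 1.52*l - 2.34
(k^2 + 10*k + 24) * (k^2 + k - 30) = k^4 + 11*k^3 + 4*k^2 - 276*k - 720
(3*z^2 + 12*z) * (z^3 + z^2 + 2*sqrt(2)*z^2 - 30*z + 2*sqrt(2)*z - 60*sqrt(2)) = 3*z^5 + 6*sqrt(2)*z^4 + 15*z^4 - 78*z^3 + 30*sqrt(2)*z^3 - 360*z^2 - 156*sqrt(2)*z^2 - 720*sqrt(2)*z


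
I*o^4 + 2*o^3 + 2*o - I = (o - I)^2*(o + I)*(I*o + 1)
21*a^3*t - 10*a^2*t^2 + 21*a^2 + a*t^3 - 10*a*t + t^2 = (-7*a + t)*(-3*a + t)*(a*t + 1)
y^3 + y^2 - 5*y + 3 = (y - 1)^2*(y + 3)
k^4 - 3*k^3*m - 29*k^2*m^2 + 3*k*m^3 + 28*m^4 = (k - 7*m)*(k - m)*(k + m)*(k + 4*m)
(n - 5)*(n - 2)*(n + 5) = n^3 - 2*n^2 - 25*n + 50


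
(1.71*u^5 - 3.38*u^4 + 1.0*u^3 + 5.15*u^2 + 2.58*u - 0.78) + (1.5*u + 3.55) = 1.71*u^5 - 3.38*u^4 + 1.0*u^3 + 5.15*u^2 + 4.08*u + 2.77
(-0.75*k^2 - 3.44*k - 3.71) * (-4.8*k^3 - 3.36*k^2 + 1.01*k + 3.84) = 3.6*k^5 + 19.032*k^4 + 28.6089*k^3 + 6.1112*k^2 - 16.9567*k - 14.2464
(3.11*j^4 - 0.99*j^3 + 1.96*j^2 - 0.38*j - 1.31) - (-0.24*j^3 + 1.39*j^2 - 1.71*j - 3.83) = 3.11*j^4 - 0.75*j^3 + 0.57*j^2 + 1.33*j + 2.52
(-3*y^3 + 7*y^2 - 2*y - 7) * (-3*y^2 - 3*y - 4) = 9*y^5 - 12*y^4 - 3*y^3 - y^2 + 29*y + 28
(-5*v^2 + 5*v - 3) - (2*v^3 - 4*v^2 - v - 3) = -2*v^3 - v^2 + 6*v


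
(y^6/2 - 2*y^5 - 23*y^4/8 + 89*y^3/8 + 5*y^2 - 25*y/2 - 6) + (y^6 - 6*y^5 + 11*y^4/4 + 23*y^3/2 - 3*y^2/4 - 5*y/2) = 3*y^6/2 - 8*y^5 - y^4/8 + 181*y^3/8 + 17*y^2/4 - 15*y - 6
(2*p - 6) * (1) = 2*p - 6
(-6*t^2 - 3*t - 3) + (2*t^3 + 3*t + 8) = 2*t^3 - 6*t^2 + 5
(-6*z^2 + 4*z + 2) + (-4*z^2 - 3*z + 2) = -10*z^2 + z + 4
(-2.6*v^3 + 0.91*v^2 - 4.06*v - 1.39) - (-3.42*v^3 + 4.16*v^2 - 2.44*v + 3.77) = 0.82*v^3 - 3.25*v^2 - 1.62*v - 5.16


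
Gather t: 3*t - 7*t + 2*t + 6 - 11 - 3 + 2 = -2*t - 6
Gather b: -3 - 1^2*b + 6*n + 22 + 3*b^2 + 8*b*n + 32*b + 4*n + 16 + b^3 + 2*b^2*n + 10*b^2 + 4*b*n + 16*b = b^3 + b^2*(2*n + 13) + b*(12*n + 47) + 10*n + 35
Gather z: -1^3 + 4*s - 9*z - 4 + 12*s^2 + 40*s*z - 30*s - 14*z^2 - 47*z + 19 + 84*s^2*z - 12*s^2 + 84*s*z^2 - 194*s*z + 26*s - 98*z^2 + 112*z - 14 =z^2*(84*s - 112) + z*(84*s^2 - 154*s + 56)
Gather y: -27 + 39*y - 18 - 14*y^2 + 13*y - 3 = -14*y^2 + 52*y - 48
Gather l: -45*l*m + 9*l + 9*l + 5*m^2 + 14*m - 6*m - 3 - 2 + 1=l*(18 - 45*m) + 5*m^2 + 8*m - 4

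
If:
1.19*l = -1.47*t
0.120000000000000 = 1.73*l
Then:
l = 0.07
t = -0.06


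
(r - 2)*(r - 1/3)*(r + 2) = r^3 - r^2/3 - 4*r + 4/3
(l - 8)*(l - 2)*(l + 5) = l^3 - 5*l^2 - 34*l + 80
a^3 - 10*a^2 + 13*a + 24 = (a - 8)*(a - 3)*(a + 1)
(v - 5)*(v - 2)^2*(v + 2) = v^4 - 7*v^3 + 6*v^2 + 28*v - 40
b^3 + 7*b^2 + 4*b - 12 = (b - 1)*(b + 2)*(b + 6)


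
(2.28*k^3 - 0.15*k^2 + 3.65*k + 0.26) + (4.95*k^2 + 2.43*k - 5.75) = 2.28*k^3 + 4.8*k^2 + 6.08*k - 5.49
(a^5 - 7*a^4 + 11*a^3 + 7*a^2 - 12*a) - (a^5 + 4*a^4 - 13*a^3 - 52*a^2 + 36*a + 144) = -11*a^4 + 24*a^3 + 59*a^2 - 48*a - 144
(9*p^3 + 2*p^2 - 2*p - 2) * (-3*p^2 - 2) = -27*p^5 - 6*p^4 - 12*p^3 + 2*p^2 + 4*p + 4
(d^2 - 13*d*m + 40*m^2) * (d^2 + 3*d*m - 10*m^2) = d^4 - 10*d^3*m - 9*d^2*m^2 + 250*d*m^3 - 400*m^4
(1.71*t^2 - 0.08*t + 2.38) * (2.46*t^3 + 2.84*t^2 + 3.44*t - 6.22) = 4.2066*t^5 + 4.6596*t^4 + 11.51*t^3 - 4.1522*t^2 + 8.6848*t - 14.8036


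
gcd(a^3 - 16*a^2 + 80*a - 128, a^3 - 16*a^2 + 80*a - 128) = a^3 - 16*a^2 + 80*a - 128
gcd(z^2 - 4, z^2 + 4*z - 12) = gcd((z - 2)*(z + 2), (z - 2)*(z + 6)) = z - 2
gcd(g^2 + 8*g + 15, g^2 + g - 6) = g + 3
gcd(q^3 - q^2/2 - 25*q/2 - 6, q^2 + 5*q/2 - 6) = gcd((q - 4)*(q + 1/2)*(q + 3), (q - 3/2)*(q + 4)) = 1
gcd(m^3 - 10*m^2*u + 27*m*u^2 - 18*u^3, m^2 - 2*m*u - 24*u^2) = -m + 6*u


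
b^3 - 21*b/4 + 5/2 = (b - 2)*(b - 1/2)*(b + 5/2)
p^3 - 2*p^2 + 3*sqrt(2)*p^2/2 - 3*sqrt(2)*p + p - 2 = (p - 2)*(p + sqrt(2)/2)*(p + sqrt(2))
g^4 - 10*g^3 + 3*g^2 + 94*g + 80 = (g - 8)*(g - 5)*(g + 1)*(g + 2)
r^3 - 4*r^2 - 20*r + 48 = (r - 6)*(r - 2)*(r + 4)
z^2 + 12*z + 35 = (z + 5)*(z + 7)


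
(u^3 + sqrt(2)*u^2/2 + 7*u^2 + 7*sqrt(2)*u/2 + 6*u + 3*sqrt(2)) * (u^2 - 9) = u^5 + sqrt(2)*u^4/2 + 7*u^4 - 3*u^3 + 7*sqrt(2)*u^3/2 - 63*u^2 - 3*sqrt(2)*u^2/2 - 54*u - 63*sqrt(2)*u/2 - 27*sqrt(2)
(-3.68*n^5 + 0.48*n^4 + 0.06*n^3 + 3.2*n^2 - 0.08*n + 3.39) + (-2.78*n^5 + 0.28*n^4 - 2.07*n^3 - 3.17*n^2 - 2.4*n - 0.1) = -6.46*n^5 + 0.76*n^4 - 2.01*n^3 + 0.0300000000000002*n^2 - 2.48*n + 3.29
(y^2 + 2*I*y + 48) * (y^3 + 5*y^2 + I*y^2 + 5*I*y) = y^5 + 5*y^4 + 3*I*y^4 + 46*y^3 + 15*I*y^3 + 230*y^2 + 48*I*y^2 + 240*I*y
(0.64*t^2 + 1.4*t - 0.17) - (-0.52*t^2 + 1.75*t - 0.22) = 1.16*t^2 - 0.35*t + 0.05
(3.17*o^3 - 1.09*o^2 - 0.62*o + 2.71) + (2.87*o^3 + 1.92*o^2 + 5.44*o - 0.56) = 6.04*o^3 + 0.83*o^2 + 4.82*o + 2.15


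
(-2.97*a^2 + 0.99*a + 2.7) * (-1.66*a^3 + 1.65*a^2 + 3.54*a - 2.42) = 4.9302*a^5 - 6.5439*a^4 - 13.3623*a^3 + 15.147*a^2 + 7.1622*a - 6.534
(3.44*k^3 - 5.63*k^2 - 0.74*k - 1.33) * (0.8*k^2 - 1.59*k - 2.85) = 2.752*k^5 - 9.9736*k^4 - 1.4443*k^3 + 16.1581*k^2 + 4.2237*k + 3.7905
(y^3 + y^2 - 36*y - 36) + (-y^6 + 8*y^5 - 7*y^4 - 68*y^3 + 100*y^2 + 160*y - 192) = -y^6 + 8*y^5 - 7*y^4 - 67*y^3 + 101*y^2 + 124*y - 228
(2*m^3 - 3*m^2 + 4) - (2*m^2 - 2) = 2*m^3 - 5*m^2 + 6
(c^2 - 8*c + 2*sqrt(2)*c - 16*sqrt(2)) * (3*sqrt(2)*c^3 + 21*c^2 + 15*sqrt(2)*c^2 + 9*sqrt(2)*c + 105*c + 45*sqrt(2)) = 3*sqrt(2)*c^5 - 9*sqrt(2)*c^4 + 33*c^4 - 99*c^3 - 69*sqrt(2)*c^3 - 1284*c^2 - 153*sqrt(2)*c^2 - 2040*sqrt(2)*c - 108*c - 1440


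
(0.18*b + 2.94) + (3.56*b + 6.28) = 3.74*b + 9.22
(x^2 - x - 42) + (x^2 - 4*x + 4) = 2*x^2 - 5*x - 38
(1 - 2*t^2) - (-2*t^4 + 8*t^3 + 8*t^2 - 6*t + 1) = 2*t^4 - 8*t^3 - 10*t^2 + 6*t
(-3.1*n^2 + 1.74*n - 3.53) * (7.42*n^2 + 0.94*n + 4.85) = -23.002*n^4 + 9.9968*n^3 - 39.592*n^2 + 5.1208*n - 17.1205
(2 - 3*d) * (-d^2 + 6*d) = 3*d^3 - 20*d^2 + 12*d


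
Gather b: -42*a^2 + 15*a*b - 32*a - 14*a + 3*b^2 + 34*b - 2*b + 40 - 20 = -42*a^2 - 46*a + 3*b^2 + b*(15*a + 32) + 20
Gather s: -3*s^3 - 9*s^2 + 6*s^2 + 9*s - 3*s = -3*s^3 - 3*s^2 + 6*s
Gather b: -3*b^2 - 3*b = -3*b^2 - 3*b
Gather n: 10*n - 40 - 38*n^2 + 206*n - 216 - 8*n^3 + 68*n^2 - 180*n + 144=-8*n^3 + 30*n^2 + 36*n - 112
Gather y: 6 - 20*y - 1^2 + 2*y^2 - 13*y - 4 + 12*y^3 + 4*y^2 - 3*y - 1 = 12*y^3 + 6*y^2 - 36*y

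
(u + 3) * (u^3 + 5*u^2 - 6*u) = u^4 + 8*u^3 + 9*u^2 - 18*u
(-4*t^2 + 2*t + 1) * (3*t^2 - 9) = -12*t^4 + 6*t^3 + 39*t^2 - 18*t - 9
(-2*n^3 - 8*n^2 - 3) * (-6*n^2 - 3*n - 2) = 12*n^5 + 54*n^4 + 28*n^3 + 34*n^2 + 9*n + 6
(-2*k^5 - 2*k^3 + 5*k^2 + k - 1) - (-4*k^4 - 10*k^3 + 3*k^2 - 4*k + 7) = -2*k^5 + 4*k^4 + 8*k^3 + 2*k^2 + 5*k - 8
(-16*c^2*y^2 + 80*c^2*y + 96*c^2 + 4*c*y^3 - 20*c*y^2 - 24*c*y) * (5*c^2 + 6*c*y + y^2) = -80*c^4*y^2 + 400*c^4*y + 480*c^4 - 76*c^3*y^3 + 380*c^3*y^2 + 456*c^3*y + 8*c^2*y^4 - 40*c^2*y^3 - 48*c^2*y^2 + 4*c*y^5 - 20*c*y^4 - 24*c*y^3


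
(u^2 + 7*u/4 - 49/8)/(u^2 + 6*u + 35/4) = (4*u - 7)/(2*(2*u + 5))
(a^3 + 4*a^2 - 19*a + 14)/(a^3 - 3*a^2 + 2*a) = (a + 7)/a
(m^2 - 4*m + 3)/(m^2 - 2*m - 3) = (m - 1)/(m + 1)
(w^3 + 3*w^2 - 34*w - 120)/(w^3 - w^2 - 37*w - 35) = (w^2 - 2*w - 24)/(w^2 - 6*w - 7)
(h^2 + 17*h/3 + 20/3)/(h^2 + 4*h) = (h + 5/3)/h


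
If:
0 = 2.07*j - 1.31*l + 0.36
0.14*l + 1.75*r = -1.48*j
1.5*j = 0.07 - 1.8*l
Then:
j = -0.10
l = 0.12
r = 0.07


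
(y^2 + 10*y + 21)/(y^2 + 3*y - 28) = (y + 3)/(y - 4)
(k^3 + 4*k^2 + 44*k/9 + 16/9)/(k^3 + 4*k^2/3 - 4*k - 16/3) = (k + 2/3)/(k - 2)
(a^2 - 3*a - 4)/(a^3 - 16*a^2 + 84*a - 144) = (a + 1)/(a^2 - 12*a + 36)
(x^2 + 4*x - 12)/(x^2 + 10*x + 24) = (x - 2)/(x + 4)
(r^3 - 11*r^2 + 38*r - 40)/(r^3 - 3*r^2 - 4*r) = (r^2 - 7*r + 10)/(r*(r + 1))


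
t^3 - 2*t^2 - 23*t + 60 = (t - 4)*(t - 3)*(t + 5)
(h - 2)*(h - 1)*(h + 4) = h^3 + h^2 - 10*h + 8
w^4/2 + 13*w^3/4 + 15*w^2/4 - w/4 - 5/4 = (w/2 + 1/2)*(w - 1/2)*(w + 1)*(w + 5)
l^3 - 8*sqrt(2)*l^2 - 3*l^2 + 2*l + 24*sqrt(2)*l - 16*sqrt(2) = (l - 2)*(l - 1)*(l - 8*sqrt(2))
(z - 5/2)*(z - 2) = z^2 - 9*z/2 + 5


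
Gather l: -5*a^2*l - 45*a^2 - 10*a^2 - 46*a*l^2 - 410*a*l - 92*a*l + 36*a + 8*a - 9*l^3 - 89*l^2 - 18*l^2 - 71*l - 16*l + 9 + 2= -55*a^2 + 44*a - 9*l^3 + l^2*(-46*a - 107) + l*(-5*a^2 - 502*a - 87) + 11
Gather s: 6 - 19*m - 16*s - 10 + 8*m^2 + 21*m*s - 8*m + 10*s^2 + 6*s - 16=8*m^2 - 27*m + 10*s^2 + s*(21*m - 10) - 20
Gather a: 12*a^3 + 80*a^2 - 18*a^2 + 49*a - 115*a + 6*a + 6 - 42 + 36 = 12*a^3 + 62*a^2 - 60*a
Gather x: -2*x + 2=2 - 2*x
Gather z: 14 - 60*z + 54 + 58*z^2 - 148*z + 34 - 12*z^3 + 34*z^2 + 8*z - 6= -12*z^3 + 92*z^2 - 200*z + 96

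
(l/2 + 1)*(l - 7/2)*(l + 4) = l^3/2 + 5*l^2/4 - 13*l/2 - 14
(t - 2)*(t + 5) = t^2 + 3*t - 10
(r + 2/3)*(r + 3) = r^2 + 11*r/3 + 2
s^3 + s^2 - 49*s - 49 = (s - 7)*(s + 1)*(s + 7)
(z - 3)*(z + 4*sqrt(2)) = z^2 - 3*z + 4*sqrt(2)*z - 12*sqrt(2)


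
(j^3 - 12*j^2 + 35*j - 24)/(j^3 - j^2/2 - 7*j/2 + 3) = 2*(j^2 - 11*j + 24)/(2*j^2 + j - 6)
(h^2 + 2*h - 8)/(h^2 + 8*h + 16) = (h - 2)/(h + 4)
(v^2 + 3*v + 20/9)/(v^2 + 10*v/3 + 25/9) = (3*v + 4)/(3*v + 5)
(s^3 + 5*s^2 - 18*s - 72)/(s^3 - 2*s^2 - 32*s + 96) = (s + 3)/(s - 4)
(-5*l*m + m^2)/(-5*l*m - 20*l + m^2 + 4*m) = m/(m + 4)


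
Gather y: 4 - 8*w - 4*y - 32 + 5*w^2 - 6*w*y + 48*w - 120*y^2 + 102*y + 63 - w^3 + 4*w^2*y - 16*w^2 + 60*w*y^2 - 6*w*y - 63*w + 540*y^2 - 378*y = -w^3 - 11*w^2 - 23*w + y^2*(60*w + 420) + y*(4*w^2 - 12*w - 280) + 35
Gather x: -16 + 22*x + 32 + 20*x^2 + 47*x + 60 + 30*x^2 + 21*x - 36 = 50*x^2 + 90*x + 40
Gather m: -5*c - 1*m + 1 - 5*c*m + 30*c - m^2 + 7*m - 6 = 25*c - m^2 + m*(6 - 5*c) - 5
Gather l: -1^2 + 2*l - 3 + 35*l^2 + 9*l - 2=35*l^2 + 11*l - 6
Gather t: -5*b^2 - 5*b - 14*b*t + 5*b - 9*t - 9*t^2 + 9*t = -5*b^2 - 14*b*t - 9*t^2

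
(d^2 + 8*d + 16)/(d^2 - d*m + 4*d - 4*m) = (d + 4)/(d - m)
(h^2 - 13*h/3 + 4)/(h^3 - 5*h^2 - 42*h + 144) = (h - 4/3)/(h^2 - 2*h - 48)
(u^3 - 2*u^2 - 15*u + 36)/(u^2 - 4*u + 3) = (u^2 + u - 12)/(u - 1)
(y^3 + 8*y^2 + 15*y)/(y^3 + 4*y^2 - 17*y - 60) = y/(y - 4)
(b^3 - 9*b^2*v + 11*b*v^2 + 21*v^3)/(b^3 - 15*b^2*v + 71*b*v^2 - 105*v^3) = (-b - v)/(-b + 5*v)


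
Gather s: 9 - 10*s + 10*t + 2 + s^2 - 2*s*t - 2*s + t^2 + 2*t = s^2 + s*(-2*t - 12) + t^2 + 12*t + 11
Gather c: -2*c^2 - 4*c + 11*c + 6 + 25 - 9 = -2*c^2 + 7*c + 22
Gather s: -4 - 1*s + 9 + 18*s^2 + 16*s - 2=18*s^2 + 15*s + 3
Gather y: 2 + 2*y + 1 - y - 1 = y + 2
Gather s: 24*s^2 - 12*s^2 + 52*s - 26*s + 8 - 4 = 12*s^2 + 26*s + 4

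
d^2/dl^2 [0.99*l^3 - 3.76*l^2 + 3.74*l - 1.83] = 5.94*l - 7.52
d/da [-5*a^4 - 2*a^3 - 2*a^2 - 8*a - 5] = -20*a^3 - 6*a^2 - 4*a - 8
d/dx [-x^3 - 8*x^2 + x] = -3*x^2 - 16*x + 1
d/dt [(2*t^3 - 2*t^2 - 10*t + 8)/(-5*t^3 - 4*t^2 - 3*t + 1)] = 2*(-9*t^4 - 56*t^3 + 46*t^2 + 30*t + 7)/(25*t^6 + 40*t^5 + 46*t^4 + 14*t^3 + t^2 - 6*t + 1)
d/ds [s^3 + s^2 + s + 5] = 3*s^2 + 2*s + 1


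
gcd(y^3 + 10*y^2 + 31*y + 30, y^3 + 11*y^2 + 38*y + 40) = y^2 + 7*y + 10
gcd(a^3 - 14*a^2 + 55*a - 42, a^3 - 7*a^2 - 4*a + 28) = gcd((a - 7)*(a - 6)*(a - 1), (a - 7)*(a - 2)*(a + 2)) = a - 7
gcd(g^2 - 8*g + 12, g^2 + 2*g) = 1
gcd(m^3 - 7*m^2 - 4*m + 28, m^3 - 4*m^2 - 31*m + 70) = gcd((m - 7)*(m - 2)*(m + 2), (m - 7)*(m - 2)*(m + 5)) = m^2 - 9*m + 14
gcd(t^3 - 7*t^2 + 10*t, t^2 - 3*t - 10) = t - 5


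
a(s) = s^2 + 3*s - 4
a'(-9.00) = -15.00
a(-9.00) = 50.00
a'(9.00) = 21.00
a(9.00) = 104.00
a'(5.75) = 14.50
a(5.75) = 46.31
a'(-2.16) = -1.32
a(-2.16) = -5.81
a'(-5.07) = -7.14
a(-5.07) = 6.49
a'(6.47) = 15.94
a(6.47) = 57.27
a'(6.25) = 15.50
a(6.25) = 53.81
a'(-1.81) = -0.62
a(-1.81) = -6.15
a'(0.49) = 3.98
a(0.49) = -2.29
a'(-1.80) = -0.60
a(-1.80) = -6.16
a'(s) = 2*s + 3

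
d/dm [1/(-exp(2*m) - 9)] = 2*exp(2*m)/(exp(2*m) + 9)^2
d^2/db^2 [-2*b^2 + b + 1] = -4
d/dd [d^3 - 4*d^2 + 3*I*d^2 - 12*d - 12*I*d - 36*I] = 3*d^2 + d*(-8 + 6*I) - 12 - 12*I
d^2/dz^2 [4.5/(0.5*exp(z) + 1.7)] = (1.125*exp(z) - 3.825)*exp(z)/(0.5*exp(z) + 1.7)^3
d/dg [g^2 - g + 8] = 2*g - 1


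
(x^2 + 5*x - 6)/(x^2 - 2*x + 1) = (x + 6)/(x - 1)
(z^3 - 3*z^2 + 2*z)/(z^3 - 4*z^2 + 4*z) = (z - 1)/(z - 2)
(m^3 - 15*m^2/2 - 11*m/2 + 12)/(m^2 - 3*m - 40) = (2*m^2 + m - 3)/(2*(m + 5))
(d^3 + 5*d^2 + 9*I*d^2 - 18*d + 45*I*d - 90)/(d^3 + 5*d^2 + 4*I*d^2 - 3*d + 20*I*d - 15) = (d + 6*I)/(d + I)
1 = 1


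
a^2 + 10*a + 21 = (a + 3)*(a + 7)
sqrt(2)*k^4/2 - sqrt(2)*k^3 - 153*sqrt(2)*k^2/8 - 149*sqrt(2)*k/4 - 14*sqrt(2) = (k/2 + 1)*(k - 8)*(k + 7/2)*(sqrt(2)*k + sqrt(2)/2)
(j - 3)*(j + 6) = j^2 + 3*j - 18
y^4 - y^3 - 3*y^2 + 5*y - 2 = (y - 1)^3*(y + 2)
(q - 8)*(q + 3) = q^2 - 5*q - 24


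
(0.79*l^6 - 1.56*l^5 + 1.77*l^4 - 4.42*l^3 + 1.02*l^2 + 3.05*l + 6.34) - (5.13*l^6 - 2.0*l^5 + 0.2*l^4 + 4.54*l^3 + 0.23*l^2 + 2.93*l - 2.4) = -4.34*l^6 + 0.44*l^5 + 1.57*l^4 - 8.96*l^3 + 0.79*l^2 + 0.12*l + 8.74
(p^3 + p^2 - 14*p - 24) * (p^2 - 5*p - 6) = p^5 - 4*p^4 - 25*p^3 + 40*p^2 + 204*p + 144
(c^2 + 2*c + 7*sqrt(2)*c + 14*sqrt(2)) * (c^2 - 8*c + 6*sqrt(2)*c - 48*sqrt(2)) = c^4 - 6*c^3 + 13*sqrt(2)*c^3 - 78*sqrt(2)*c^2 + 68*c^2 - 504*c - 208*sqrt(2)*c - 1344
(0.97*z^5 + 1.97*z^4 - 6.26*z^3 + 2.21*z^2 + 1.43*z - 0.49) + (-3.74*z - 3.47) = 0.97*z^5 + 1.97*z^4 - 6.26*z^3 + 2.21*z^2 - 2.31*z - 3.96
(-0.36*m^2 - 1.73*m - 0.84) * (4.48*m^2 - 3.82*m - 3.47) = -1.6128*m^4 - 6.3752*m^3 + 4.0946*m^2 + 9.2119*m + 2.9148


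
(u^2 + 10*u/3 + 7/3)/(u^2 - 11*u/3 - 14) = (u + 1)/(u - 6)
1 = 1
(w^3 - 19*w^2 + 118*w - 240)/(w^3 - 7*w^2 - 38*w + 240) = (w - 6)/(w + 6)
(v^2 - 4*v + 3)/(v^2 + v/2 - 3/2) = 2*(v - 3)/(2*v + 3)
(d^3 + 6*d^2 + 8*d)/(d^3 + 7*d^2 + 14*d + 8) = d/(d + 1)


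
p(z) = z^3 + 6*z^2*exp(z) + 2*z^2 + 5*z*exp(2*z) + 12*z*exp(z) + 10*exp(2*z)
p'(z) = 6*z^2*exp(z) + 3*z^2 + 10*z*exp(2*z) + 24*z*exp(z) + 4*z + 25*exp(2*z) + 12*exp(z)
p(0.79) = 98.61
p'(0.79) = 241.23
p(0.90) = 128.59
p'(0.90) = 306.31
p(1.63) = 663.64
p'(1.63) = 1432.61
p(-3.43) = -15.88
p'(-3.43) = 21.57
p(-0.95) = -0.58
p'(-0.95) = -0.86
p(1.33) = 344.40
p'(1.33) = 764.37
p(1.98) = 1401.96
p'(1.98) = 2971.22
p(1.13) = 219.67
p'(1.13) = 501.04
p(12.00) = 1854402607934.79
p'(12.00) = 3841112155884.51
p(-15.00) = -2925.00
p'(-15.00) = 615.00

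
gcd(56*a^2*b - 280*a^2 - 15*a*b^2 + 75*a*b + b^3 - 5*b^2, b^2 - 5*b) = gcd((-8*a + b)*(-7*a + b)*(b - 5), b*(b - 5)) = b - 5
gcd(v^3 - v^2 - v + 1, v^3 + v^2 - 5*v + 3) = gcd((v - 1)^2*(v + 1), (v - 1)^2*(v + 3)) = v^2 - 2*v + 1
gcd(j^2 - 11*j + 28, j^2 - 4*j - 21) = j - 7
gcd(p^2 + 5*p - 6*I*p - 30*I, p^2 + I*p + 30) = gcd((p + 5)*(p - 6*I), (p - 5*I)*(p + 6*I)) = 1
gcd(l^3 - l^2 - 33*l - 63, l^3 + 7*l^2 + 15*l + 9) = l^2 + 6*l + 9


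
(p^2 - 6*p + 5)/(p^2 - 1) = (p - 5)/(p + 1)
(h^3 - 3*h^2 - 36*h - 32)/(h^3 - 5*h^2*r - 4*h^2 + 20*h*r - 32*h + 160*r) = (-h - 1)/(-h + 5*r)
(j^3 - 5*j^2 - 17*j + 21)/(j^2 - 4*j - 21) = j - 1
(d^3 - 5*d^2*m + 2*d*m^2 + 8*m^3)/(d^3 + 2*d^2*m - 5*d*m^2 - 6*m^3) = (d - 4*m)/(d + 3*m)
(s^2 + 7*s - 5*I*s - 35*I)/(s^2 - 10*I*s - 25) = (s + 7)/(s - 5*I)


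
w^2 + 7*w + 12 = (w + 3)*(w + 4)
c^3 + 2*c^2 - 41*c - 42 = (c - 6)*(c + 1)*(c + 7)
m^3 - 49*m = m*(m - 7)*(m + 7)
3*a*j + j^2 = j*(3*a + j)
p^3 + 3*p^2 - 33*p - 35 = (p - 5)*(p + 1)*(p + 7)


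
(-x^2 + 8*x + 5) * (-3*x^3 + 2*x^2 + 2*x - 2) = 3*x^5 - 26*x^4 - x^3 + 28*x^2 - 6*x - 10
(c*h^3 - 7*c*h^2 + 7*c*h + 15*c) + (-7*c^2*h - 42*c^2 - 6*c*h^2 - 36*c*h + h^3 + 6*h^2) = -7*c^2*h - 42*c^2 + c*h^3 - 13*c*h^2 - 29*c*h + 15*c + h^3 + 6*h^2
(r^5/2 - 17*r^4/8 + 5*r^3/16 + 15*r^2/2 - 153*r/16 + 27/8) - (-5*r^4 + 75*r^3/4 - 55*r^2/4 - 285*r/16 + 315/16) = r^5/2 + 23*r^4/8 - 295*r^3/16 + 85*r^2/4 + 33*r/4 - 261/16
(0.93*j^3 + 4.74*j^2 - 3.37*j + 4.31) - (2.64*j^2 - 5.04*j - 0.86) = 0.93*j^3 + 2.1*j^2 + 1.67*j + 5.17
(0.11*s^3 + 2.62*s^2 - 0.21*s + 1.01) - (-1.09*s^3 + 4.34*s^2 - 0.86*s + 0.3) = 1.2*s^3 - 1.72*s^2 + 0.65*s + 0.71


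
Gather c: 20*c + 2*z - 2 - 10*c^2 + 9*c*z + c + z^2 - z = -10*c^2 + c*(9*z + 21) + z^2 + z - 2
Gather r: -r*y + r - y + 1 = r*(1 - y) - y + 1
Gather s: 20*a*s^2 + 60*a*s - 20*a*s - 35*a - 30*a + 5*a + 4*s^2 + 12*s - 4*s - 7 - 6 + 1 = -60*a + s^2*(20*a + 4) + s*(40*a + 8) - 12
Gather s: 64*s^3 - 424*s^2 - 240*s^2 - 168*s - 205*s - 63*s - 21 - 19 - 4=64*s^3 - 664*s^2 - 436*s - 44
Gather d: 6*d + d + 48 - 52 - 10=7*d - 14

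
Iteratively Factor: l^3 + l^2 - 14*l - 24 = (l + 2)*(l^2 - l - 12) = (l + 2)*(l + 3)*(l - 4)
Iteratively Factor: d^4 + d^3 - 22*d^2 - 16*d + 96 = (d - 4)*(d^3 + 5*d^2 - 2*d - 24) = (d - 4)*(d + 4)*(d^2 + d - 6) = (d - 4)*(d - 2)*(d + 4)*(d + 3)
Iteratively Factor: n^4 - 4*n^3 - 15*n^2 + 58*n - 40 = (n + 4)*(n^3 - 8*n^2 + 17*n - 10) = (n - 2)*(n + 4)*(n^2 - 6*n + 5) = (n - 5)*(n - 2)*(n + 4)*(n - 1)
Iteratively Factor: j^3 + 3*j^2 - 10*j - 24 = (j + 4)*(j^2 - j - 6) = (j + 2)*(j + 4)*(j - 3)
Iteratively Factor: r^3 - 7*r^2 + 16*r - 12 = (r - 3)*(r^2 - 4*r + 4) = (r - 3)*(r - 2)*(r - 2)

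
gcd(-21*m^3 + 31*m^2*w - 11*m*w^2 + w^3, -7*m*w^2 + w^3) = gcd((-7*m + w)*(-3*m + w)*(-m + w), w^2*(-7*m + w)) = -7*m + w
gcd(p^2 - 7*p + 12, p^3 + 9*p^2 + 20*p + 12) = 1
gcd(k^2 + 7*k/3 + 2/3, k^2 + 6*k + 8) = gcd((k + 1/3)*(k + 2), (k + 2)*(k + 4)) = k + 2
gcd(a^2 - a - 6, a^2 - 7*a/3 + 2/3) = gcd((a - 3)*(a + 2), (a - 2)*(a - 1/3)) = 1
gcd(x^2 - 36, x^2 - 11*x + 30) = x - 6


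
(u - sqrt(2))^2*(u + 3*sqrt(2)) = u^3 + sqrt(2)*u^2 - 10*u + 6*sqrt(2)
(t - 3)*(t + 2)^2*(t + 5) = t^4 + 6*t^3 - 3*t^2 - 52*t - 60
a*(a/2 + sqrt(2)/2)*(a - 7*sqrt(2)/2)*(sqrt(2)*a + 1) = sqrt(2)*a^4/2 - 2*a^3 - 19*sqrt(2)*a^2/4 - 7*a/2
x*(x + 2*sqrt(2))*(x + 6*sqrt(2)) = x^3 + 8*sqrt(2)*x^2 + 24*x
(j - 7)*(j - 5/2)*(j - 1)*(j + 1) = j^4 - 19*j^3/2 + 33*j^2/2 + 19*j/2 - 35/2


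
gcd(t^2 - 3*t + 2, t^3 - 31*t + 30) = t - 1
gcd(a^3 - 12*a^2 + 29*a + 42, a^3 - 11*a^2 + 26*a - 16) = 1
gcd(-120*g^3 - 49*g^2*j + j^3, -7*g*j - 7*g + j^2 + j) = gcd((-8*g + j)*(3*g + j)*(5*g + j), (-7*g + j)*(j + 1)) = 1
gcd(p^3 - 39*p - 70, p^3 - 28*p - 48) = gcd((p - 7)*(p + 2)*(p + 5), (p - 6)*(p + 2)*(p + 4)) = p + 2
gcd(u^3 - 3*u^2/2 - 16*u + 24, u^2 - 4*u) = u - 4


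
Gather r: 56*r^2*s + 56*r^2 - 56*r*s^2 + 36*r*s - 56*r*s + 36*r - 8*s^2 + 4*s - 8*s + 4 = r^2*(56*s + 56) + r*(-56*s^2 - 20*s + 36) - 8*s^2 - 4*s + 4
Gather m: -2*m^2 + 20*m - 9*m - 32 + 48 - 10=-2*m^2 + 11*m + 6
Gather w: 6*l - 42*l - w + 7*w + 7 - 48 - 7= -36*l + 6*w - 48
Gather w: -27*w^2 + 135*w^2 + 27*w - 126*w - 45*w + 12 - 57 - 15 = 108*w^2 - 144*w - 60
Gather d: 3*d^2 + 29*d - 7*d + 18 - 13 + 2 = 3*d^2 + 22*d + 7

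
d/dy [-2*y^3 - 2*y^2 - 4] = 2*y*(-3*y - 2)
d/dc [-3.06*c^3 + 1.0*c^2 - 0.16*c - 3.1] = -9.18*c^2 + 2.0*c - 0.16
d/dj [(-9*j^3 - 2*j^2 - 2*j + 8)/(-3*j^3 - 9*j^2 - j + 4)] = j*(75*j^3 + 6*j^2 - 52*j + 128)/(9*j^6 + 54*j^5 + 87*j^4 - 6*j^3 - 71*j^2 - 8*j + 16)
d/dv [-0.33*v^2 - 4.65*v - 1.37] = -0.66*v - 4.65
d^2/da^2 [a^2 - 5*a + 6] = 2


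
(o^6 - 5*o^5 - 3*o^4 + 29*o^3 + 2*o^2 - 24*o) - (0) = o^6 - 5*o^5 - 3*o^4 + 29*o^3 + 2*o^2 - 24*o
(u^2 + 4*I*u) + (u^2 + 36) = 2*u^2 + 4*I*u + 36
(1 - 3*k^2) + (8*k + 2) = -3*k^2 + 8*k + 3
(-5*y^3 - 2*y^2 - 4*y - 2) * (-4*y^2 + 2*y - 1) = 20*y^5 - 2*y^4 + 17*y^3 + 2*y^2 + 2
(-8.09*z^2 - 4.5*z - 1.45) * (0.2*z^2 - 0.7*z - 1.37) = -1.618*z^4 + 4.763*z^3 + 13.9433*z^2 + 7.18*z + 1.9865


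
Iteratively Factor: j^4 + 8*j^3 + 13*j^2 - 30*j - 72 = (j + 3)*(j^3 + 5*j^2 - 2*j - 24) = (j + 3)*(j + 4)*(j^2 + j - 6) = (j - 2)*(j + 3)*(j + 4)*(j + 3)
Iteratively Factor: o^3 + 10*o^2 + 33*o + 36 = (o + 3)*(o^2 + 7*o + 12) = (o + 3)^2*(o + 4)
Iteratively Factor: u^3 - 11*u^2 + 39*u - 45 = (u - 3)*(u^2 - 8*u + 15) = (u - 3)^2*(u - 5)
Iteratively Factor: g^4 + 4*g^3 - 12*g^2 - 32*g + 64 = (g - 2)*(g^3 + 6*g^2 - 32) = (g - 2)*(g + 4)*(g^2 + 2*g - 8) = (g - 2)*(g + 4)^2*(g - 2)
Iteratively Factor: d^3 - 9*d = (d + 3)*(d^2 - 3*d) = (d - 3)*(d + 3)*(d)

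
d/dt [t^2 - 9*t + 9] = 2*t - 9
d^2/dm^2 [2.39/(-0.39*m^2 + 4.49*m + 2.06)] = (-0.727038*m^2 + 8.370258*m + 2.39*(0.78*m - 4.49)*(1.56*m - 8.98) + 3.840252)/(-0.39*m^2 + 4.49*m + 2.06)^3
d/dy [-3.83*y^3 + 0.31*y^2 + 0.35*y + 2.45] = -11.49*y^2 + 0.62*y + 0.35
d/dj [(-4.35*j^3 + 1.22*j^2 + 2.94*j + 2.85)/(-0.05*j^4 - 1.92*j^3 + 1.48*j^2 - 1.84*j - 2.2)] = (-0.2175*j^6 + 0.122*j^5 - 3.6546*j^4 + 27.8676*j^3 + 38.53*j^2 - 13.804*j - 1.224)/(0.0025*j^8 + 0.192*j^7 + 3.5384*j^6 - 5.4992*j^5 + 9.476*j^4 + 3.0016*j^3 - 3.1264*j^2 + 8.096*j + 4.84)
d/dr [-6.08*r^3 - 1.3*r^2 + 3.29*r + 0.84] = -18.24*r^2 - 2.6*r + 3.29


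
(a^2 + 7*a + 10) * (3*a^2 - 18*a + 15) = 3*a^4 + 3*a^3 - 81*a^2 - 75*a + 150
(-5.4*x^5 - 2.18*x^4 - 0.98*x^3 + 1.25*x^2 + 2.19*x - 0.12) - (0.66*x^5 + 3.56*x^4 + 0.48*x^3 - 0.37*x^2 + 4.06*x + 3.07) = -6.06*x^5 - 5.74*x^4 - 1.46*x^3 + 1.62*x^2 - 1.87*x - 3.19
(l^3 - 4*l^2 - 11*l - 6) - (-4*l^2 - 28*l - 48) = l^3 + 17*l + 42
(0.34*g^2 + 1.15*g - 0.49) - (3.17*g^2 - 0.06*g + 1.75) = -2.83*g^2 + 1.21*g - 2.24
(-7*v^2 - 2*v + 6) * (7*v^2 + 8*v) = -49*v^4 - 70*v^3 + 26*v^2 + 48*v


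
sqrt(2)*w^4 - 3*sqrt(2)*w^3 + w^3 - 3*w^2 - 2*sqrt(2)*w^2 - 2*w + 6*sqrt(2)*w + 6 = (w - 3)*(w - sqrt(2))*(w + sqrt(2))*(sqrt(2)*w + 1)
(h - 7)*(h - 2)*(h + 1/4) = h^3 - 35*h^2/4 + 47*h/4 + 7/2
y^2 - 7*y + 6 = (y - 6)*(y - 1)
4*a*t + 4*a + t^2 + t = (4*a + t)*(t + 1)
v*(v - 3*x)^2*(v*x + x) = v^4*x - 6*v^3*x^2 + v^3*x + 9*v^2*x^3 - 6*v^2*x^2 + 9*v*x^3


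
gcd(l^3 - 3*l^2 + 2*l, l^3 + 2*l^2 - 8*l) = l^2 - 2*l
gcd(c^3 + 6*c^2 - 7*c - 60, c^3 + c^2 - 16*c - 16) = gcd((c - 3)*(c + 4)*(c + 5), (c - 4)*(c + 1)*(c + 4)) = c + 4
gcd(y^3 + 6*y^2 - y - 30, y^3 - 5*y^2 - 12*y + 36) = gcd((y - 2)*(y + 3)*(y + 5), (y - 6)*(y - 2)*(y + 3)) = y^2 + y - 6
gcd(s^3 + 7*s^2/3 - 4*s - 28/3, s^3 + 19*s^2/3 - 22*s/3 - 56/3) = s - 2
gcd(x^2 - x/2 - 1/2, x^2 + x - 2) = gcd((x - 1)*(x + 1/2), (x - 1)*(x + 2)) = x - 1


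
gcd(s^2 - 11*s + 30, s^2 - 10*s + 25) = s - 5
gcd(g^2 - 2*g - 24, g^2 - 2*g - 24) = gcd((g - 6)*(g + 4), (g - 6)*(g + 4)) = g^2 - 2*g - 24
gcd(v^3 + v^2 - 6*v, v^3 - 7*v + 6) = v^2 + v - 6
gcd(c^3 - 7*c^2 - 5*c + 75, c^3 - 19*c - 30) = c^2 - 2*c - 15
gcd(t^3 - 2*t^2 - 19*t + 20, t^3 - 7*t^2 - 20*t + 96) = t + 4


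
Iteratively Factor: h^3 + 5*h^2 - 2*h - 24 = (h + 3)*(h^2 + 2*h - 8) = (h + 3)*(h + 4)*(h - 2)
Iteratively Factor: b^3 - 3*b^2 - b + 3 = (b - 1)*(b^2 - 2*b - 3) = (b - 1)*(b + 1)*(b - 3)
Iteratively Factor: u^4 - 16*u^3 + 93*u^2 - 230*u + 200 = (u - 2)*(u^3 - 14*u^2 + 65*u - 100) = (u - 5)*(u - 2)*(u^2 - 9*u + 20) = (u - 5)^2*(u - 2)*(u - 4)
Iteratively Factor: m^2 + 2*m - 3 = (m - 1)*(m + 3)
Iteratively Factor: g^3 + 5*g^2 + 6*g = (g + 3)*(g^2 + 2*g) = (g + 2)*(g + 3)*(g)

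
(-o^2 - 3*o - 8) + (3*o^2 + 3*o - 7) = 2*o^2 - 15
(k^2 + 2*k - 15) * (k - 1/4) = k^3 + 7*k^2/4 - 31*k/2 + 15/4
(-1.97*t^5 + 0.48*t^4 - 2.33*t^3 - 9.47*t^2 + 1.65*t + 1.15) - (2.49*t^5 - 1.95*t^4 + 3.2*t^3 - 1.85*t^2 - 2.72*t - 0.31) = -4.46*t^5 + 2.43*t^4 - 5.53*t^3 - 7.62*t^2 + 4.37*t + 1.46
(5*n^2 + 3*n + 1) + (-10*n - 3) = 5*n^2 - 7*n - 2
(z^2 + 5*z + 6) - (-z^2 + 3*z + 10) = 2*z^2 + 2*z - 4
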